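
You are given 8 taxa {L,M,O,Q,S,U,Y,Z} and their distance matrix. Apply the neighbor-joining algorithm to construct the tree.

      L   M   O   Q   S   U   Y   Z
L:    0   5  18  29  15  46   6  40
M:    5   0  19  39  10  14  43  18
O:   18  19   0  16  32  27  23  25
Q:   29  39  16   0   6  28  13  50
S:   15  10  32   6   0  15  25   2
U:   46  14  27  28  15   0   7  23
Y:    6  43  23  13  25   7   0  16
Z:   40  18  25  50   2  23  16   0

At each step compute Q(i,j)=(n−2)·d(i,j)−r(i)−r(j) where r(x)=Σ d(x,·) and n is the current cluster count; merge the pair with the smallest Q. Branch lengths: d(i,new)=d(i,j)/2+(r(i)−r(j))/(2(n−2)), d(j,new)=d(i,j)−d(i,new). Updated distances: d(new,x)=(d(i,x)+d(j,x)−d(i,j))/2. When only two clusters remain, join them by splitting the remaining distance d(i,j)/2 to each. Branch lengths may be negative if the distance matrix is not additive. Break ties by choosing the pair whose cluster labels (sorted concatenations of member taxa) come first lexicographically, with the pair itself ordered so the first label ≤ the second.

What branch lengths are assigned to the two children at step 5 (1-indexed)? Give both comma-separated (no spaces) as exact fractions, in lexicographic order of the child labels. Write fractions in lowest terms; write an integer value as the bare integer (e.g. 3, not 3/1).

iteration 1: select L,M (d=5, Q=-277); attach at lengths (41/12, 19/12); label the merged cluster LM
  updated: d(LM,O)=16, d(LM,Q)=63/2, d(LM,S)=10, d(LM,U)=55/2, d(LM,Y)=22, d(LM,Z)=53/2
iteration 2: select S,Z (d=2, Q=-445/2); attach at lengths (-17/4, 25/4); label the merged cluster SZ
  updated: d(LM,SZ)=69/4, d(O,SZ)=55/2, d(Q,SZ)=27, d(SZ,U)=18, d(SZ,Y)=39/2
iteration 3: select U,Y (d=7, Q=-164); attach at lengths (51/8, 5/8); label the merged cluster UY
  updated: d(LM,UY)=85/4, d(O,UY)=43/2, d(Q,UY)=17, d(SZ,UY)=61/4
iteration 4: select O,Q (d=16, Q=-249/2); attach at lengths (25/4, 39/4); label the merged cluster OQ
  updated: d(LM,OQ)=63/4, d(OQ,SZ)=77/4, d(OQ,UY)=45/4
iteration 5: select LM,SZ (d=69/4, Q=-143/2); attach at lengths (37/4, 8); label the merged cluster LMSZ
  updated: d(LMSZ,OQ)=71/8, d(LMSZ,UY)=77/8
iteration 6: select LMSZ,OQ (d=71/8, Q=-119/4); attach at lengths (29/8, 21/4); label the merged cluster LMOQSZ
  updated: d(LMOQSZ,UY)=6
iteration 7: select LMOQSZ,UY (d=6); attach at lengths (3, 3); label the merged cluster LMOQSUYZ
final tree: ((((L:41/12,M:19/12):37/4,(S:-17/4,Z:25/4):8):29/8,(O:25/4,Q:39/4):21/4):3,(U:51/8,Y:5/8):3)
total length: 497/8

37/4,8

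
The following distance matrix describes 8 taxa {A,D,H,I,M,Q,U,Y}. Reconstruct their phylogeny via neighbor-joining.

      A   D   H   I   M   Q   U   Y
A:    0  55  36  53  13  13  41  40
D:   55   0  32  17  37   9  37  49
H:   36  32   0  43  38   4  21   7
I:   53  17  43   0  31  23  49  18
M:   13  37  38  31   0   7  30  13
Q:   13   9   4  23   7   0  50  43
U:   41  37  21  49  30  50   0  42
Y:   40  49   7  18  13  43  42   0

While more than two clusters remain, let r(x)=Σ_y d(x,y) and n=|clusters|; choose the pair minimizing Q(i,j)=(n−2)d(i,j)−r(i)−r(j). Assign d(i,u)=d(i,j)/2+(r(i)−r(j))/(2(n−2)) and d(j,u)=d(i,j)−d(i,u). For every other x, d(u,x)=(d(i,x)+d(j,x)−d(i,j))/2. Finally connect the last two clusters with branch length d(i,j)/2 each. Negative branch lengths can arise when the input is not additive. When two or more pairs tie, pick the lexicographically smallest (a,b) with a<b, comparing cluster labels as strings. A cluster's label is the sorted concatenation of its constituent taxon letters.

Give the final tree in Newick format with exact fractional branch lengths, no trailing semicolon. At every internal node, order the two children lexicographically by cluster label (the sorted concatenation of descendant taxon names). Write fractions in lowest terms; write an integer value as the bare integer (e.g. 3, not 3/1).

1. join D+I (d=17, Q=-368) ⇒ DI; edges |D|=26/3, |I|=25/3
  updated: d(A,DI)=91/2, d(DI,H)=29, d(DI,M)=51/2, d(DI,Q)=15/2, d(DI,U)=69/2, d(DI,Y)=25
2. join H+Y (d=7, Q=-270) ⇒ HY; edges |H|=0, |Y|=7
  updated: d(A,HY)=69/2, d(DI,HY)=47/2, d(HY,M)=22, d(HY,Q)=20, d(HY,U)=28
3. join DI+Q (d=15/2, Q=-204) ⇒ DIQ; edges |DI|=69/8, |Q|=-9/8
  updated: d(A,DIQ)=51/2, d(DIQ,HY)=18, d(DIQ,M)=25/2, d(DIQ,U)=77/2
4. join HY+U (d=28, Q=-156) ⇒ HUY; edges |HY|=49/6, |U|=119/6
  updated: d(A,HUY)=95/4, d(DIQ,HUY)=57/4, d(HUY,M)=12
5. join A+M (d=13, Q=-295/4) ⇒ AM; edges |A|=203/16, |M|=5/16
  updated: d(AM,DIQ)=25/2, d(AM,HUY)=91/8
6. join AM+DIQ (d=25/2, Q=-305/8) ⇒ ADIMQ; edges |AM|=77/16, |DIQ|=123/16
  updated: d(ADIMQ,HUY)=105/16
7. join ADIMQ+HUY (d=105/16) ⇒ ADHIMQUY; edges |ADIMQ|=105/32, |HUY|=105/32
final tree: (((A:203/16,M:5/16):77/16,((D:26/3,I:25/3):69/8,Q:-9/8):123/16):105/32,((H:0,Y:7):49/6,U:119/6):105/32)
total length: 1465/16

(((A:203/16,M:5/16):77/16,((D:26/3,I:25/3):69/8,Q:-9/8):123/16):105/32,((H:0,Y:7):49/6,U:119/6):105/32)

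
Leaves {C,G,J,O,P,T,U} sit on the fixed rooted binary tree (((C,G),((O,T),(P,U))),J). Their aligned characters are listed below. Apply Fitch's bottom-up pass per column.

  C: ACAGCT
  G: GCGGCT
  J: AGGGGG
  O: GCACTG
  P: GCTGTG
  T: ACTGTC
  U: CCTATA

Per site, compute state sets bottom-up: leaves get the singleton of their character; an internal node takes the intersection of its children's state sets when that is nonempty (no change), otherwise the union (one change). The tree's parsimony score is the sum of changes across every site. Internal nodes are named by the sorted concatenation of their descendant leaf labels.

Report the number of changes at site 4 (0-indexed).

[col 0] CG: children C:{A}, G:{G} ∪→ {A,G}; cost 1
[col 0] OT: children O:{G}, T:{A} ∪→ {A,G}; cost 1
[col 0] PU: children P:{G}, U:{C} ∪→ {C,G}; cost 1
[col 0] OPTU: children OT:{A,G}, PU:{C,G} ∩→ {G}; cost 0
[col 0] CGOPTU: children CG:{A,G}, OPTU:{G} ∩→ {G}; cost 0
[col 0] CGJOPTU: children CGOPTU:{G}, J:{A} ∪→ {A,G}; cost 1
[col 1] CG: children C:{C}, G:{C} ∩→ {C}; cost 0
[col 1] OT: children O:{C}, T:{C} ∩→ {C}; cost 0
[col 1] PU: children P:{C}, U:{C} ∩→ {C}; cost 0
[col 1] OPTU: children OT:{C}, PU:{C} ∩→ {C}; cost 0
[col 1] CGOPTU: children CG:{C}, OPTU:{C} ∩→ {C}; cost 0
[col 1] CGJOPTU: children CGOPTU:{C}, J:{G} ∪→ {C,G}; cost 1
[col 2] CG: children C:{A}, G:{G} ∪→ {A,G}; cost 1
[col 2] OT: children O:{A}, T:{T} ∪→ {A,T}; cost 1
[col 2] PU: children P:{T}, U:{T} ∩→ {T}; cost 0
[col 2] OPTU: children OT:{A,T}, PU:{T} ∩→ {T}; cost 0
[col 2] CGOPTU: children CG:{A,G}, OPTU:{T} ∪→ {A,G,T}; cost 1
[col 2] CGJOPTU: children CGOPTU:{A,G,T}, J:{G} ∩→ {G}; cost 0
[col 3] CG: children C:{G}, G:{G} ∩→ {G}; cost 0
[col 3] OT: children O:{C}, T:{G} ∪→ {C,G}; cost 1
[col 3] PU: children P:{G}, U:{A} ∪→ {A,G}; cost 1
[col 3] OPTU: children OT:{C,G}, PU:{A,G} ∩→ {G}; cost 0
[col 3] CGOPTU: children CG:{G}, OPTU:{G} ∩→ {G}; cost 0
[col 3] CGJOPTU: children CGOPTU:{G}, J:{G} ∩→ {G}; cost 0
[col 4] CG: children C:{C}, G:{C} ∩→ {C}; cost 0
[col 4] OT: children O:{T}, T:{T} ∩→ {T}; cost 0
[col 4] PU: children P:{T}, U:{T} ∩→ {T}; cost 0
[col 4] OPTU: children OT:{T}, PU:{T} ∩→ {T}; cost 0
[col 4] CGOPTU: children CG:{C}, OPTU:{T} ∪→ {C,T}; cost 1
[col 4] CGJOPTU: children CGOPTU:{C,T}, J:{G} ∪→ {C,G,T}; cost 1
[col 5] CG: children C:{T}, G:{T} ∩→ {T}; cost 0
[col 5] OT: children O:{G}, T:{C} ∪→ {C,G}; cost 1
[col 5] PU: children P:{G}, U:{A} ∪→ {A,G}; cost 1
[col 5] OPTU: children OT:{C,G}, PU:{A,G} ∩→ {G}; cost 0
[col 5] CGOPTU: children CG:{T}, OPTU:{G} ∪→ {G,T}; cost 1
[col 5] CGJOPTU: children CGOPTU:{G,T}, J:{G} ∩→ {G}; cost 0
per-site changes: [4, 1, 3, 2, 2, 3]; total = 15

2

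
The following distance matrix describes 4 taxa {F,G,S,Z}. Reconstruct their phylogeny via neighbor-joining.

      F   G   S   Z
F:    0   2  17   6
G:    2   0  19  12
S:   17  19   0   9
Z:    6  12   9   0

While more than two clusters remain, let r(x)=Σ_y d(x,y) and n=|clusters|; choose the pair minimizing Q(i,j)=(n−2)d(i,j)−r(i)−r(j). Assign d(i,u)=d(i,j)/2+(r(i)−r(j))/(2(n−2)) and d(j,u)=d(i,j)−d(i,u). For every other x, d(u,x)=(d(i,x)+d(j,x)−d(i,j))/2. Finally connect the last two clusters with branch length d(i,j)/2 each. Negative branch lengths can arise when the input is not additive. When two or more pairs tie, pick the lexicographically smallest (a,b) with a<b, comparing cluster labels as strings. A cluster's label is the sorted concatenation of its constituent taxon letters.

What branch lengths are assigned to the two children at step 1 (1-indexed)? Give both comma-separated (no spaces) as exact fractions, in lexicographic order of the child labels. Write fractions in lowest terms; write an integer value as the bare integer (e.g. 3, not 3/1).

iteration 1: select F,G (d=2, Q=-54); attach at lengths (-1, 3); label the merged cluster FG
  updated: d(FG,S)=17, d(FG,Z)=8
iteration 2: select FG,S (d=17, Q=-34); attach at lengths (8, 9); label the merged cluster FGS
  updated: d(FGS,Z)=0
iteration 3: select FGS,Z (d=0); attach at lengths (0, 0); label the merged cluster FGSZ
final tree: (((F:-1,G:3):8,S:9):0,Z:0)
total length: 19

-1,3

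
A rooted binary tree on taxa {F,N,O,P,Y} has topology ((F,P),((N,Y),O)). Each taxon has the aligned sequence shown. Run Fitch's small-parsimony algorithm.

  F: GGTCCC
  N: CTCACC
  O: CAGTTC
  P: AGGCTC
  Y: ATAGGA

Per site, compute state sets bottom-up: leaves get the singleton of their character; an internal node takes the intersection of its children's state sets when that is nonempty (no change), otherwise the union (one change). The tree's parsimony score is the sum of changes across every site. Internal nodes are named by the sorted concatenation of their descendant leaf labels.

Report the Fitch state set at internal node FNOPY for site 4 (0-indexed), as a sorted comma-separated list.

site 0, node FP: F={G} ∪ P={A} → {A,G} (+1)
site 0, node NY: N={C} ∪ Y={A} → {A,C} (+1)
site 0, node NOY: NY={A,C} ∩ O={C} → {C} (+0)
site 0, node FNOPY: FP={A,G} ∪ NOY={C} → {A,C,G} (+1)
site 1, node FP: F={G} ∩ P={G} → {G} (+0)
site 1, node NY: N={T} ∩ Y={T} → {T} (+0)
site 1, node NOY: NY={T} ∪ O={A} → {A,T} (+1)
site 1, node FNOPY: FP={G} ∪ NOY={A,T} → {A,G,T} (+1)
site 2, node FP: F={T} ∪ P={G} → {G,T} (+1)
site 2, node NY: N={C} ∪ Y={A} → {A,C} (+1)
site 2, node NOY: NY={A,C} ∪ O={G} → {A,C,G} (+1)
site 2, node FNOPY: FP={G,T} ∩ NOY={A,C,G} → {G} (+0)
site 3, node FP: F={C} ∩ P={C} → {C} (+0)
site 3, node NY: N={A} ∪ Y={G} → {A,G} (+1)
site 3, node NOY: NY={A,G} ∪ O={T} → {A,G,T} (+1)
site 3, node FNOPY: FP={C} ∪ NOY={A,G,T} → {A,C,G,T} (+1)
site 4, node FP: F={C} ∪ P={T} → {C,T} (+1)
site 4, node NY: N={C} ∪ Y={G} → {C,G} (+1)
site 4, node NOY: NY={C,G} ∪ O={T} → {C,G,T} (+1)
site 4, node FNOPY: FP={C,T} ∩ NOY={C,G,T} → {C,T} (+0)
site 5, node FP: F={C} ∩ P={C} → {C} (+0)
site 5, node NY: N={C} ∪ Y={A} → {A,C} (+1)
site 5, node NOY: NY={A,C} ∩ O={C} → {C} (+0)
site 5, node FNOPY: FP={C} ∩ NOY={C} → {C} (+0)
per-site changes: [3, 2, 3, 3, 3, 1]; total = 15

C,T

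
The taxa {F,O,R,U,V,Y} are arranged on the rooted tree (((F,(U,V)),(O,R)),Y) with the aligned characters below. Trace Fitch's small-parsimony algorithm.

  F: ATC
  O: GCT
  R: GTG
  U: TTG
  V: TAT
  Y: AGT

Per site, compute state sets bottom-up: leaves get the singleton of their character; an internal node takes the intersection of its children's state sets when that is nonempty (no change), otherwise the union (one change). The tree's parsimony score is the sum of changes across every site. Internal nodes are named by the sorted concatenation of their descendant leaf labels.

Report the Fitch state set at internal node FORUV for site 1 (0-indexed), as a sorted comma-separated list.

T

UV@0: {T} ∩ {T} = {T} (intersection, +0)
FUV@0: {A} ∪ {T} = {A,T} (union, +1)
OR@0: {G} ∩ {G} = {G} (intersection, +0)
FORUV@0: {A,T} ∪ {G} = {A,G,T} (union, +1)
FORUVY@0: {A,G,T} ∩ {A} = {A} (intersection, +0)
UV@1: {T} ∪ {A} = {A,T} (union, +1)
FUV@1: {T} ∩ {A,T} = {T} (intersection, +0)
OR@1: {C} ∪ {T} = {C,T} (union, +1)
FORUV@1: {T} ∩ {C,T} = {T} (intersection, +0)
FORUVY@1: {T} ∪ {G} = {G,T} (union, +1)
UV@2: {G} ∪ {T} = {G,T} (union, +1)
FUV@2: {C} ∪ {G,T} = {C,G,T} (union, +1)
OR@2: {T} ∪ {G} = {G,T} (union, +1)
FORUV@2: {C,G,T} ∩ {G,T} = {G,T} (intersection, +0)
FORUVY@2: {G,T} ∩ {T} = {T} (intersection, +0)
per-site changes: [2, 3, 3]; total = 8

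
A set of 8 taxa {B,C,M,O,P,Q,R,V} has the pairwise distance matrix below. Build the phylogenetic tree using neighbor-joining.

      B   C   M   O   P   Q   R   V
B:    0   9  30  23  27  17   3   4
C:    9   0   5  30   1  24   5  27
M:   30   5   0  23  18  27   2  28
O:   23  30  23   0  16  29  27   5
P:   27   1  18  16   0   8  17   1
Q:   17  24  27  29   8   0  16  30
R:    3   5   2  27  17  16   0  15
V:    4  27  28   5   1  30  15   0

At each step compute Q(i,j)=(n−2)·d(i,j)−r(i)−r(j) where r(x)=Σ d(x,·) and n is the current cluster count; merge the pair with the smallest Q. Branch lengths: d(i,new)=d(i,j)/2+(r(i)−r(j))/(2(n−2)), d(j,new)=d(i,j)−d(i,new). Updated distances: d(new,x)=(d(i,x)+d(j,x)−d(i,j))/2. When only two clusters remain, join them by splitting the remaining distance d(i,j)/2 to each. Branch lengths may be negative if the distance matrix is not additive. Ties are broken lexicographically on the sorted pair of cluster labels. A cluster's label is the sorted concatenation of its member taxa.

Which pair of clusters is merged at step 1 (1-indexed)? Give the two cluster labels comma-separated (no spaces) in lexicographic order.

1. join O+V (d=5, Q=-233) ⇒ OV; edges |O|=73/12, |V|=-13/12
  updated: d(B,OV)=11, d(C,OV)=26, d(M,OV)=23, d(OV,P)=6, d(OV,Q)=27, d(OV,R)=37/2
2. join OV+P (d=6, Q=-317/2) ⇒ OPV; edges |OV|=129/20, |P|=-9/20
  updated: d(B,OPV)=16, d(C,OPV)=21/2, d(M,OPV)=35/2, d(OPV,Q)=29/2, d(OPV,R)=59/4
3. join C+M (d=5, Q=-115) ⇒ CM; edges |C|=-1, |M|=6
  updated: d(B,CM)=17, d(CM,OPV)=23/2, d(CM,Q)=23, d(CM,R)=1
4. join CM+R (d=1, Q=-337/4) ⇒ CMR; edges |CM|=83/24, |R|=-59/24
  updated: d(B,CMR)=19/2, d(CMR,OPV)=101/8, d(CMR,Q)=19
5. join B+CMR (d=19/2, Q=-517/8) ⇒ BCMR; edges |B|=163/32, |CMR|=141/32
  updated: d(BCMR,OPV)=153/16, d(BCMR,Q)=53/4
6. join BCMR+OPV (d=153/16, Q=-597/16) ⇒ BCMOPRV; edges |BCMR|=133/32, |OPV|=173/32
  updated: d(BCMOPRV,Q)=291/32
7. join BCMOPRV+Q (d=291/32) ⇒ BCMOPQRV; edges |BCMOPRV|=291/64, |Q|=291/64
final tree: (((B:163/32,((C:-1,M:6):83/24,R:-59/24):141/32):133/32,((O:73/12,V:-13/12):129/20,P:-9/20):173/32):291/64,Q:291/64)
total length: 1445/32

O,V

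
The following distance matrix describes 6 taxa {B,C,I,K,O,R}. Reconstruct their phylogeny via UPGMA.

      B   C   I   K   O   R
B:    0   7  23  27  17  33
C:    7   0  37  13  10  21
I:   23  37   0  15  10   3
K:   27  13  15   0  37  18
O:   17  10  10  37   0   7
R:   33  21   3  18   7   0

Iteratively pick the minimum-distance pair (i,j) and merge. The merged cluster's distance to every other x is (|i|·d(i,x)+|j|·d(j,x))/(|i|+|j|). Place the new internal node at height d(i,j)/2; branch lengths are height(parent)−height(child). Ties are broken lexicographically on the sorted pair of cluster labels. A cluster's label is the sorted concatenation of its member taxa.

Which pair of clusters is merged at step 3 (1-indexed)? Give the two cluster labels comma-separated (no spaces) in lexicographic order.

IR,O

step 1: merge (I,R) at d=3; branch lengths I→3/2, R→3/2; new cluster IR
  updated: d(B,IR)=28, d(C,IR)=29, d(IR,K)=33/2, d(IR,O)=17/2
step 2: merge (B,C) at d=7; branch lengths B→7/2, C→7/2; new cluster BC
  updated: d(BC,IR)=57/2, d(BC,K)=20, d(BC,O)=27/2
step 3: merge (IR,O) at d=17/2; branch lengths IR→11/4, O→17/4; new cluster IOR
  updated: d(BC,IOR)=47/2, d(IOR,K)=70/3
step 4: merge (BC,K) at d=20; branch lengths BC→13/2, K→10; new cluster BCK
  updated: d(BCK,IOR)=211/9
step 5: merge (BCK,IOR) at d=211/9; branch lengths BCK→31/18, IOR→269/36; new cluster BCIKOR
final tree: (((B:7/2,C:7/2):13/2,K:10):31/18,((I:3/2,R:3/2):11/4,O:17/4):269/36)
total length: 1537/36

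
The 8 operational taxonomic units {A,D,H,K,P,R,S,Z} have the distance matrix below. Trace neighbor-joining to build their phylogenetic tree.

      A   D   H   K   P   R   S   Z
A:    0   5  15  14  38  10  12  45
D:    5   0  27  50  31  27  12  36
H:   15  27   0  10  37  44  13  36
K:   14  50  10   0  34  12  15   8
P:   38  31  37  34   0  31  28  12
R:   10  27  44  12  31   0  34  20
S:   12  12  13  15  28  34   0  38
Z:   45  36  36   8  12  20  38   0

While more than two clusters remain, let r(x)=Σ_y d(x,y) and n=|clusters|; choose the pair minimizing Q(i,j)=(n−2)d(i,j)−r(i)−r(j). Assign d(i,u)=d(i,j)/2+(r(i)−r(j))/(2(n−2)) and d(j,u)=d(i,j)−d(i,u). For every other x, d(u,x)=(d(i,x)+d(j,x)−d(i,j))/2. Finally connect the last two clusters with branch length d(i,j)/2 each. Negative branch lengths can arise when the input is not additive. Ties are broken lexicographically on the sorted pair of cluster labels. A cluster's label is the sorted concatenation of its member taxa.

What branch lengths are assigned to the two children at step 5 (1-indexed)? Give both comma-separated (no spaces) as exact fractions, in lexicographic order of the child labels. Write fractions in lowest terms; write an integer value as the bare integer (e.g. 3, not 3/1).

111/16,41/16

1. join P+Z (d=12, Q=-334) ⇒ PZ; edges |P|=22/3, |Z|=14/3
  updated: d(A,PZ)=71/2, d(D,PZ)=55/2, d(H,PZ)=61/2, d(K,PZ)=15, d(PZ,R)=39/2, d(PZ,S)=27
2. join A+D (d=5, Q=-215) ⇒ AD; edges |A|=-16/5, |D|=41/5
  updated: d(AD,H)=37/2, d(AD,K)=59/2, d(AD,PZ)=29, d(AD,R)=16, d(AD,S)=19/2
3. join PZ+R (d=39/2, Q=-337/2) ⇒ PRZ; edges |PZ|=147/16, |R|=165/16
  updated: d(AD,PRZ)=51/4, d(H,PRZ)=55/2, d(K,PRZ)=15/4, d(PRZ,S)=83/4
4. join K+PRZ (d=15/4, Q=-447/4) ⇒ KPRZ; edges |K|=19/24, |PRZ|=71/24
  updated: d(AD,KPRZ)=77/4, d(H,KPRZ)=135/8, d(KPRZ,S)=16
5. join AD+S (d=19/2, Q=-267/4) ⇒ ADS; edges |AD|=111/16, |S|=41/16
  updated: d(ADS,H)=11, d(ADS,KPRZ)=103/8
6. join ADS+H (d=11, Q=-163/4) ⇒ ADHS; edges |ADS|=7/2, |H|=15/2
  updated: d(ADHS,KPRZ)=75/8
7. join ADHS+KPRZ (d=75/8) ⇒ ADHKPRSZ; edges |ADHS|=75/16, |KPRZ|=75/16
final tree: ((((A:-16/5,D:41/5):111/16,S:41/16):7/2,H:15/2):75/16,(K:19/24,((P:22/3,Z:14/3):147/16,R:165/16):71/24):75/16)
total length: 561/8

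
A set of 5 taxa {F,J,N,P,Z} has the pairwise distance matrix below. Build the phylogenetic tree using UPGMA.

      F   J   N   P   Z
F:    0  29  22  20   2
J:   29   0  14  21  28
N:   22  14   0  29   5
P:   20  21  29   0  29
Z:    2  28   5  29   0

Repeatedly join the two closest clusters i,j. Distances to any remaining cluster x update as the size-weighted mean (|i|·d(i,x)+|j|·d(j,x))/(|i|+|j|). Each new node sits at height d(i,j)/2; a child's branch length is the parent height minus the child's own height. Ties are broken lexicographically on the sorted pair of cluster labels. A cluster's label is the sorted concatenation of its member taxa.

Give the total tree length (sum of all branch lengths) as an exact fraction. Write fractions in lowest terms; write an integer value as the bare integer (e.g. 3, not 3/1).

517/12

step 1: merge (F,Z) at d=2; branch lengths F→1, Z→1; new cluster FZ
  updated: d(FZ,J)=57/2, d(FZ,N)=27/2, d(FZ,P)=49/2
step 2: merge (FZ,N) at d=27/2; branch lengths FZ→23/4, N→27/4; new cluster FNZ
  updated: d(FNZ,J)=71/3, d(FNZ,P)=26
step 3: merge (J,P) at d=21; branch lengths J→21/2, P→21/2; new cluster JP
  updated: d(FNZ,JP)=149/6
step 4: merge (FNZ,JP) at d=149/6; branch lengths FNZ→17/3, JP→23/12; new cluster FJNPZ
final tree: (((F:1,Z:1):23/4,N:27/4):17/3,(J:21/2,P:21/2):23/12)
total length: 517/12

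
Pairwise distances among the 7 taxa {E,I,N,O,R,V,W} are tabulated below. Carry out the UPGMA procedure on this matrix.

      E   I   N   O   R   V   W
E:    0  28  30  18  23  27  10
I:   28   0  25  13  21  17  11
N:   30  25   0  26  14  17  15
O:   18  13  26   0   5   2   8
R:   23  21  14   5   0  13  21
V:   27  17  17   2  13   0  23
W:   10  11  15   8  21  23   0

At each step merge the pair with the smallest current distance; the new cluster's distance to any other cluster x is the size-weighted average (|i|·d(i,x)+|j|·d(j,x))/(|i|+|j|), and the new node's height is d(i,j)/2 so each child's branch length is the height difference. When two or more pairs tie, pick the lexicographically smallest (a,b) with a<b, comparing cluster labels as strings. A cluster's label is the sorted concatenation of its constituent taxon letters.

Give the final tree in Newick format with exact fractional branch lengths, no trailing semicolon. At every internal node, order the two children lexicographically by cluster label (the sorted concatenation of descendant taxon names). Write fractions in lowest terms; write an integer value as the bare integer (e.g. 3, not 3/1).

1. join O+V (d=2) ⇒ OV; edges |O|=1, |V|=1
  updated: d(E,OV)=45/2, d(I,OV)=15, d(N,OV)=43/2, d(OV,R)=9, d(OV,W)=31/2
2. join OV+R (d=9) ⇒ ORV; edges |OV|=7/2, |R|=9/2
  updated: d(E,ORV)=68/3, d(I,ORV)=17, d(N,ORV)=19, d(ORV,W)=52/3
3. join E+W (d=10) ⇒ EW; edges |E|=5, |W|=5
  updated: d(EW,I)=39/2, d(EW,N)=45/2, d(EW,ORV)=20
4. join I+ORV (d=17) ⇒ IORV; edges |I|=17/2, |ORV|=4
  updated: d(EW,IORV)=159/8, d(IORV,N)=41/2
5. join EW+IORV (d=159/8) ⇒ EIORVW; edges |EW|=79/16, |IORV|=23/16
  updated: d(EIORVW,N)=127/6
6. join EIORVW+N (d=127/6) ⇒ EINORVW; edges |EIORVW|=31/48, |N|=127/12
final tree: (((E:5,W:5):79/16,(I:17/2,((O:1,V:1):7/2,R:9/2):4):23/16):31/48,N:127/12)
total length: 2405/48

(((E:5,W:5):79/16,(I:17/2,((O:1,V:1):7/2,R:9/2):4):23/16):31/48,N:127/12)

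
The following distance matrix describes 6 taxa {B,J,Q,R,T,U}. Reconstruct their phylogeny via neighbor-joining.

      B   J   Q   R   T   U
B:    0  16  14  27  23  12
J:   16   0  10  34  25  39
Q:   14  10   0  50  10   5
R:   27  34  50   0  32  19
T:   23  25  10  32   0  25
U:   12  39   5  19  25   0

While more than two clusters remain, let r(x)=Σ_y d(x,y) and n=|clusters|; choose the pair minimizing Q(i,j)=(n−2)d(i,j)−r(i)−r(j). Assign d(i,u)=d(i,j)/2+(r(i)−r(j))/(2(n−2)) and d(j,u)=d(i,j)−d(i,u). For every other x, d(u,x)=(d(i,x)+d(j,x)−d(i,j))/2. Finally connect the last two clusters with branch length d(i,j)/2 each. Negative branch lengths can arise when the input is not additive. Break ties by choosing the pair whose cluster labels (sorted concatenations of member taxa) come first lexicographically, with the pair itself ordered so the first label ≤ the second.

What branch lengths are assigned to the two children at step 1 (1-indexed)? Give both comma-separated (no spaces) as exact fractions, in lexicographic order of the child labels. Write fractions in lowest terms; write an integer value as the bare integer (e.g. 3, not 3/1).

step 1: merge (R,U) at d=19, Q=-186; branch lengths R→69/4, U→7/4; new cluster RU
  updated: d(B,RU)=10, d(J,RU)=27, d(Q,RU)=18, d(RU,T)=19
step 2: merge (B,RU) at d=10, Q=-107; branch lengths B→19/6, RU→41/6; new cluster BRU
  updated: d(BRU,J)=33/2, d(BRU,Q)=11, d(BRU,T)=16
step 3: merge (BRU,T) at d=16, Q=-125/2; branch lengths BRU→49/8, T→79/8; new cluster BRTU
  updated: d(BRTU,J)=51/4, d(BRTU,Q)=5/2
step 4: merge (BRTU,J) at d=51/4, Q=-101/4; branch lengths BRTU→21/8, J→81/8; new cluster BJRTU
  updated: d(BJRTU,Q)=-1/8
step 5: merge (BJRTU,Q) at d=-1/8; branch lengths BJRTU→-1/16, Q→-1/16; new cluster BJQRTU
final tree: ((((B:19/6,(R:69/4,U:7/4):41/6):49/8,T:79/8):21/8,J:81/8):-1/16,Q:-1/16)
total length: 461/8

69/4,7/4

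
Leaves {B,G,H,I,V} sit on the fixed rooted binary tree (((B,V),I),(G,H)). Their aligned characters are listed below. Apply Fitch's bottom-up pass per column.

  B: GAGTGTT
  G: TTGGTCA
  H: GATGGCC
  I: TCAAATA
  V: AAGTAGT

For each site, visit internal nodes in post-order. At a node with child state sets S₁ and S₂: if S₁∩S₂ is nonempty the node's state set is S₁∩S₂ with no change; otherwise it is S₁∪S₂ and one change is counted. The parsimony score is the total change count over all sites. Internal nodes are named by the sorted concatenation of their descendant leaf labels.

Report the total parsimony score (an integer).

BV@0: {G} ∪ {A} = {A,G} (union, +1)
BIV@0: {A,G} ∪ {T} = {A,G,T} (union, +1)
GH@0: {T} ∪ {G} = {G,T} (union, +1)
BGHIV@0: {A,G,T} ∩ {G,T} = {G,T} (intersection, +0)
BV@1: {A} ∩ {A} = {A} (intersection, +0)
BIV@1: {A} ∪ {C} = {A,C} (union, +1)
GH@1: {T} ∪ {A} = {A,T} (union, +1)
BGHIV@1: {A,C} ∩ {A,T} = {A} (intersection, +0)
BV@2: {G} ∩ {G} = {G} (intersection, +0)
BIV@2: {G} ∪ {A} = {A,G} (union, +1)
GH@2: {G} ∪ {T} = {G,T} (union, +1)
BGHIV@2: {A,G} ∩ {G,T} = {G} (intersection, +0)
BV@3: {T} ∩ {T} = {T} (intersection, +0)
BIV@3: {T} ∪ {A} = {A,T} (union, +1)
GH@3: {G} ∩ {G} = {G} (intersection, +0)
BGHIV@3: {A,T} ∪ {G} = {A,G,T} (union, +1)
BV@4: {G} ∪ {A} = {A,G} (union, +1)
BIV@4: {A,G} ∩ {A} = {A} (intersection, +0)
GH@4: {T} ∪ {G} = {G,T} (union, +1)
BGHIV@4: {A} ∪ {G,T} = {A,G,T} (union, +1)
BV@5: {T} ∪ {G} = {G,T} (union, +1)
BIV@5: {G,T} ∩ {T} = {T} (intersection, +0)
GH@5: {C} ∩ {C} = {C} (intersection, +0)
BGHIV@5: {T} ∪ {C} = {C,T} (union, +1)
BV@6: {T} ∩ {T} = {T} (intersection, +0)
BIV@6: {T} ∪ {A} = {A,T} (union, +1)
GH@6: {A} ∪ {C} = {A,C} (union, +1)
BGHIV@6: {A,T} ∩ {A,C} = {A} (intersection, +0)
per-site changes: [3, 2, 2, 2, 3, 2, 2]; total = 16

16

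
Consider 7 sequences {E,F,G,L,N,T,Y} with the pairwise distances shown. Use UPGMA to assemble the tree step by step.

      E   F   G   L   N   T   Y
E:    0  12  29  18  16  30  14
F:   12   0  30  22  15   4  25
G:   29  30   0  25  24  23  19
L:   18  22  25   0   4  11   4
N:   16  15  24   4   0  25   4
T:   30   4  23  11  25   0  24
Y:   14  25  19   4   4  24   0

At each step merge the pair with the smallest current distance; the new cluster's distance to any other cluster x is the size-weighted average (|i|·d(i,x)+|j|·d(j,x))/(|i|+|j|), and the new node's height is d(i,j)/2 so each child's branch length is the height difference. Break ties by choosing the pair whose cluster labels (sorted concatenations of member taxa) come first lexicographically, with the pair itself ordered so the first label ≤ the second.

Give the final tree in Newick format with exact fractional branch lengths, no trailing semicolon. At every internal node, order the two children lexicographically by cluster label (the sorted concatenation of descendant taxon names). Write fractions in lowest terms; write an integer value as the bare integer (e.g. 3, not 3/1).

(((E:8,((L:2,N:2):0,Y:2):6):9/4,(F:2,T:2):33/4):9/4,G:25/2)

iteration 1: select F,T (d=4); attach at lengths (2, 2); label the merged cluster FT
  updated: d(E,FT)=21, d(FT,G)=53/2, d(FT,L)=33/2, d(FT,N)=20, d(FT,Y)=49/2
iteration 2: select L,N (d=4); attach at lengths (2, 2); label the merged cluster LN
  updated: d(E,LN)=17, d(FT,LN)=73/4, d(G,LN)=49/2, d(LN,Y)=4
iteration 3: select LN,Y (d=4); attach at lengths (0, 2); label the merged cluster LNY
  updated: d(E,LNY)=16, d(FT,LNY)=61/3, d(G,LNY)=68/3
iteration 4: select E,LNY (d=16); attach at lengths (8, 6); label the merged cluster ELNY
  updated: d(ELNY,FT)=41/2, d(ELNY,G)=97/4
iteration 5: select ELNY,FT (d=41/2); attach at lengths (9/4, 33/4); label the merged cluster EFLNTY
  updated: d(EFLNTY,G)=25
iteration 6: select EFLNTY,G (d=25); attach at lengths (9/4, 25/2); label the merged cluster EFGLNTY
final tree: (((E:8,((L:2,N:2):0,Y:2):6):9/4,(F:2,T:2):33/4):9/4,G:25/2)
total length: 197/4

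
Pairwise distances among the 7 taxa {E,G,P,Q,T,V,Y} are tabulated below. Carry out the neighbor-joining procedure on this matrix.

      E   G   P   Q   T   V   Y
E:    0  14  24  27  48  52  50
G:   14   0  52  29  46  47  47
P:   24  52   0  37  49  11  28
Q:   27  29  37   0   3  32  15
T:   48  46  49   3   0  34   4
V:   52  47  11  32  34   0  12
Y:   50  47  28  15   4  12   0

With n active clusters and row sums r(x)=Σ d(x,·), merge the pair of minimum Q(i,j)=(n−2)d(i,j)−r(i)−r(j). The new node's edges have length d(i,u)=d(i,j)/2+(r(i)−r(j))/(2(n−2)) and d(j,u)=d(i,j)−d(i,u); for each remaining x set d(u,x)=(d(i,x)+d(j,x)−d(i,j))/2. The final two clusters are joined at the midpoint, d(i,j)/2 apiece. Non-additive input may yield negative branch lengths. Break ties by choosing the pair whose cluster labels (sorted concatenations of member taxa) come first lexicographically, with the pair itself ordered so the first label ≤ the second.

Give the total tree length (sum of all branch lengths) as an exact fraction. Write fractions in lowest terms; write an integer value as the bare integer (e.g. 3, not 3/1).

609/8

iteration 1: select E,G (d=14, Q=-380); attach at lengths (5, 9); label the merged cluster EG
  updated: d(EG,P)=31, d(EG,Q)=21, d(EG,T)=40, d(EG,V)=85/2, d(EG,Y)=83/2
iteration 2: select P,V (d=11, Q=-487/2); attach at lengths (137/16, 39/16); label the merged cluster PV
  updated: d(EG,PV)=125/4, d(PV,Q)=29, d(PV,T)=36, d(PV,Y)=29/2
iteration 3: select EG,PV (d=125/4, Q=-603/4); attach at lengths (467/24, 283/24); label the merged cluster EGPV
  updated: d(EGPV,Q)=75/8, d(EGPV,T)=179/8, d(EGPV,Y)=99/8
iteration 4: select EGPV,Q (d=75/8, Q=-211/4); attach at lengths (71/8, 1/2); label the merged cluster EGPQV
  updated: d(EGPQV,T)=8, d(EGPQV,Y)=9
iteration 5: select EGPQV,T (d=8, Q=-21); attach at lengths (13/2, 3/2); label the merged cluster EGPQTV
  updated: d(EGPQTV,Y)=5/2
iteration 6: select EGPQTV,Y (d=5/2); attach at lengths (5/4, 5/4); label the merged cluster EGPQTVY
final tree: (((((E:5,G:9):467/24,(P:137/16,V:39/16):283/24):71/8,Q:1/2):13/2,T:3/2):5/4,Y:5/4)
total length: 609/8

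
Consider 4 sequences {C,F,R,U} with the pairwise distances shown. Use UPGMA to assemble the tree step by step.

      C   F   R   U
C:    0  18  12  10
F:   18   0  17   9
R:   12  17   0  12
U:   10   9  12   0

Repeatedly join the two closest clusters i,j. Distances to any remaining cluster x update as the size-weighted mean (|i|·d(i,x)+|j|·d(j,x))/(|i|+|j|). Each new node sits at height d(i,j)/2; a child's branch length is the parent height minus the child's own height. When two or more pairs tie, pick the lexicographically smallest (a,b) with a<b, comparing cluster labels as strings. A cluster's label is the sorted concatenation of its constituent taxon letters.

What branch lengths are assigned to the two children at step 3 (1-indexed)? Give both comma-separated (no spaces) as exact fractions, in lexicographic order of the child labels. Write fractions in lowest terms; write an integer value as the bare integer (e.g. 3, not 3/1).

9/8,21/8

iteration 1: select F,U (d=9); attach at lengths (9/2, 9/2); label the merged cluster FU
  updated: d(C,FU)=14, d(FU,R)=29/2
iteration 2: select C,R (d=12); attach at lengths (6, 6); label the merged cluster CR
  updated: d(CR,FU)=57/4
iteration 3: select CR,FU (d=57/4); attach at lengths (9/8, 21/8); label the merged cluster CFRU
final tree: ((C:6,R:6):9/8,(F:9/2,U:9/2):21/8)
total length: 99/4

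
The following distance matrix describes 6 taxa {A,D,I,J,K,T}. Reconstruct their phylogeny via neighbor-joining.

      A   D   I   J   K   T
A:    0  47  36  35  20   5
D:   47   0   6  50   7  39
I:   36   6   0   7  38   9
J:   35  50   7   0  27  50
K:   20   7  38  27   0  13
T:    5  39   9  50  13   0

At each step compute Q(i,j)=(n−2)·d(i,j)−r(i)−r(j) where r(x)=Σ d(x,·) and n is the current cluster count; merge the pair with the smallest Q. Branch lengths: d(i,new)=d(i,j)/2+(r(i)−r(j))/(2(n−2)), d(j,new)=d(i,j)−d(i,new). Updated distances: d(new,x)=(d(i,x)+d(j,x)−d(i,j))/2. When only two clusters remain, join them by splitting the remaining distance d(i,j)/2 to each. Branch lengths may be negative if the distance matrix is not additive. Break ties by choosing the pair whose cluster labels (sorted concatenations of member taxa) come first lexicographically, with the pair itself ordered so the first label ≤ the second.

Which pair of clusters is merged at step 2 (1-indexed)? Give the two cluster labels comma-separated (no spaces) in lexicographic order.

I,J

1. join A+T (d=5, Q=-239) ⇒ AT; edges |A|=47/8, |T|=-7/8
  updated: d(AT,D)=81/2, d(AT,I)=20, d(AT,J)=40, d(AT,K)=14
2. join I+J (d=7, Q=-174) ⇒ IJ; edges |I|=-16/3, |J|=37/3
  updated: d(AT,IJ)=53/2, d(D,IJ)=49/2, d(IJ,K)=29
3. join AT+IJ (d=53/2, Q=-108) ⇒ AIJT; edges |AT|=27/2, |IJ|=13
  updated: d(AIJT,D)=77/4, d(AIJT,K)=33/4
4. join AIJT+D (d=77/4, Q=-69/2) ⇒ ADIJT; edges |AIJT|=41/4, |D|=9
  updated: d(ADIJT,K)=-2
5. join ADIJT+K (d=-2) ⇒ ADIJKT; edges |ADIJT|=-1, |K|=-1
final tree: ((((A:47/8,T:-7/8):27/2,(I:-16/3,J:37/3):13):41/4,D:9):-1,K:-1)
total length: 223/4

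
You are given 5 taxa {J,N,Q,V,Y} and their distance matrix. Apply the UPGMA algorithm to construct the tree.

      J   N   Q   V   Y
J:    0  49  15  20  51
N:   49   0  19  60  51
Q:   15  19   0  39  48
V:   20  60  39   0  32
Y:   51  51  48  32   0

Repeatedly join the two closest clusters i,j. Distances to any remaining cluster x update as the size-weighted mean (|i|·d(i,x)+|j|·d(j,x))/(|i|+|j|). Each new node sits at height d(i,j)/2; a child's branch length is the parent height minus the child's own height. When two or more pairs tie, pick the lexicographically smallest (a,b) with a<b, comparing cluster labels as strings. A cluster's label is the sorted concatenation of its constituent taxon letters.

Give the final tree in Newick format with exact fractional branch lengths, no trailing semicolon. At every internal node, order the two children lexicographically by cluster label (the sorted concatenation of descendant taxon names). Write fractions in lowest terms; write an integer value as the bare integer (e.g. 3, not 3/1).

((((J:15/2,Q:15/2):29/4,V:59/4):79/12,N:64/3):17/12,Y:91/4)

1. join J+Q (d=15) ⇒ JQ; edges |J|=15/2, |Q|=15/2
  updated: d(JQ,N)=34, d(JQ,V)=59/2, d(JQ,Y)=99/2
2. join JQ+V (d=59/2) ⇒ JQV; edges |JQ|=29/4, |V|=59/4
  updated: d(JQV,N)=128/3, d(JQV,Y)=131/3
3. join JQV+N (d=128/3) ⇒ JNQV; edges |JQV|=79/12, |N|=64/3
  updated: d(JNQV,Y)=91/2
4. join JNQV+Y (d=91/2) ⇒ JNQVY; edges |JNQV|=17/12, |Y|=91/4
final tree: ((((J:15/2,Q:15/2):29/4,V:59/4):79/12,N:64/3):17/12,Y:91/4)
total length: 1069/12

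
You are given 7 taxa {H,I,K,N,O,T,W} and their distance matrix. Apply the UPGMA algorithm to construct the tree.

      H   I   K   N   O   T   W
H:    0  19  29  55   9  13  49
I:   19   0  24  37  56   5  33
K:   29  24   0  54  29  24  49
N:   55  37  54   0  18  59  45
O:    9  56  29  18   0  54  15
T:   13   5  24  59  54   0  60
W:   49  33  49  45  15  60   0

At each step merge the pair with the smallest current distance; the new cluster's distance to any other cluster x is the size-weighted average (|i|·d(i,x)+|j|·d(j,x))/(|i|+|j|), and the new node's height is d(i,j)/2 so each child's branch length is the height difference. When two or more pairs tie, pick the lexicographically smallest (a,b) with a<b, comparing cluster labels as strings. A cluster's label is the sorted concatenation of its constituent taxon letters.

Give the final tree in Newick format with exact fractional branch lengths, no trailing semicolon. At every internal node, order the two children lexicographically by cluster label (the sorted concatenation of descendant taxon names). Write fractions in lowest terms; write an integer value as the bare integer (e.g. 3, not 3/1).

step 1: merge (I,T) at d=5; branch lengths I→5/2, T→5/2; new cluster IT
  updated: d(H,IT)=16, d(IT,K)=24, d(IT,N)=48, d(IT,O)=55, d(IT,W)=93/2
step 2: merge (H,O) at d=9; branch lengths H→9/2, O→9/2; new cluster HO
  updated: d(HO,IT)=71/2, d(HO,K)=29, d(HO,N)=73/2, d(HO,W)=32
step 3: merge (IT,K) at d=24; branch lengths IT→19/2, K→12; new cluster IKT
  updated: d(HO,IKT)=100/3, d(IKT,N)=50, d(IKT,W)=142/3
step 4: merge (HO,W) at d=32; branch lengths HO→23/2, W→16; new cluster HOW
  updated: d(HOW,IKT)=38, d(HOW,N)=118/3
step 5: merge (HOW,IKT) at d=38; branch lengths HOW→3, IKT→7; new cluster HIKOTW
  updated: d(HIKOTW,N)=134/3
step 6: merge (HIKOTW,N) at d=134/3; branch lengths HIKOTW→10/3, N→67/3; new cluster HIKNOTW
final tree: ((((H:9/2,O:9/2):23/2,W:16):3,((I:5/2,T:5/2):19/2,K:12):7):10/3,N:67/3)
total length: 296/3

((((H:9/2,O:9/2):23/2,W:16):3,((I:5/2,T:5/2):19/2,K:12):7):10/3,N:67/3)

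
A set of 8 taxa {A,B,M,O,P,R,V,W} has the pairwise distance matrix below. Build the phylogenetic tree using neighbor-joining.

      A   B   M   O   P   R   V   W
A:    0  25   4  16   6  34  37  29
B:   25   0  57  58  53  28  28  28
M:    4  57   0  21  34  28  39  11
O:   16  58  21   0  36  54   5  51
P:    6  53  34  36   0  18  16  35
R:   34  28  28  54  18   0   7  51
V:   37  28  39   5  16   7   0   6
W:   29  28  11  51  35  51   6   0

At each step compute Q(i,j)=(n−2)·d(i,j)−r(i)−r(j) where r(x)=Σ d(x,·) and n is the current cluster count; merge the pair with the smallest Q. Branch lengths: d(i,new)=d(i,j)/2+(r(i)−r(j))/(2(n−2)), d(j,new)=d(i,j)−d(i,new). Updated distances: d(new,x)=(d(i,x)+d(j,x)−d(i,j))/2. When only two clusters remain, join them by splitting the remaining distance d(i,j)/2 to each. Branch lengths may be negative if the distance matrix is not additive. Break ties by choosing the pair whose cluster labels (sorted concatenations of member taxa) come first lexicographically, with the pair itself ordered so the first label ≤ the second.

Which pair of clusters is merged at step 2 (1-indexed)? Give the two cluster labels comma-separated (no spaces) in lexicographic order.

iteration 1: select O,V (d=5, Q=-349); attach at lengths (133/12, -73/12); label the merged cluster OV
  updated: d(A,OV)=24, d(B,OV)=81/2, d(M,OV)=55/2, d(OV,P)=47/2, d(OV,R)=28, d(OV,W)=26
iteration 2: select M,W (d=11, Q=-573/2); attach at lengths (73/20, 147/20); label the merged cluster MW
  updated: d(A,MW)=11, d(B,MW)=37, d(MW,OV)=85/4, d(MW,P)=29, d(MW,R)=34
iteration 3: select B,R (d=28, Q=-427/2); attach at lengths (307/16, 141/16); label the merged cluster BR
  updated: d(A,BR)=31/2, d(BR,MW)=43/2, d(BR,OV)=81/4, d(BR,P)=43/2
iteration 4: select A,P (d=6, Q=-237/2); attach at lengths (-11/12, 83/12); label the merged cluster AP
  updated: d(AP,BR)=31/2, d(AP,MW)=17, d(AP,OV)=83/4
iteration 5: select AP,BR (d=31/2, Q=-159/2); attach at lengths (27/4, 35/4); label the merged cluster ABPR
  updated: d(ABPR,MW)=23/2, d(ABPR,OV)=51/4
iteration 6: select ABPR,MW (d=23/2, Q=-91/2); attach at lengths (3/2, 10); label the merged cluster ABMPRW
  updated: d(ABMPRW,OV)=45/4
iteration 7: select ABMPRW,OV (d=45/4); attach at lengths (45/8, 45/8); label the merged cluster ABMOPRVW
final tree: ((((A:-11/12,P:83/12):27/4,(B:307/16,R:141/16):35/4):3/2,(M:73/20,W:147/20):10):45/8,(O:133/12,V:-73/12):45/8)
total length: 353/4

M,W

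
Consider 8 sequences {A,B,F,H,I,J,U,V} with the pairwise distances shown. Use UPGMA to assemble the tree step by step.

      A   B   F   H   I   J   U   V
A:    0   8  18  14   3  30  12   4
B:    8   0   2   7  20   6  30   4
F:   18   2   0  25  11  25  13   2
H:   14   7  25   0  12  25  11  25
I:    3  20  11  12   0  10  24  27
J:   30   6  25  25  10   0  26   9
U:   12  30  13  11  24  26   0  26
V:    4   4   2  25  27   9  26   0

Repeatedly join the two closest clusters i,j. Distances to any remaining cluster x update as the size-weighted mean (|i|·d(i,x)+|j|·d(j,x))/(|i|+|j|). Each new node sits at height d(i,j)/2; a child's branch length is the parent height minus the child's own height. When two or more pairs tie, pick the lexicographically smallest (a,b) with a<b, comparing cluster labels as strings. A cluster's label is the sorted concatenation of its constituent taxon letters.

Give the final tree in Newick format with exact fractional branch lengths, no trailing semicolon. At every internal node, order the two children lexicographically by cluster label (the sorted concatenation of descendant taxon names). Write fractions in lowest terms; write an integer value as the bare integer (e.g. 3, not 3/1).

(((A:3/2,I:3/2):25/4,(H:11/2,U:11/2):9/4):57/32,(((B:1,F:1):1/2,V:3/2):31/6,J:20/3):275/96)

1. join B+F (d=2) ⇒ BF; edges |B|=1, |F|=1
  updated: d(A,BF)=13, d(BF,H)=16, d(BF,I)=31/2, d(BF,J)=31/2, d(BF,U)=43/2, d(BF,V)=3
2. join A+I (d=3) ⇒ AI; edges |A|=3/2, |I|=3/2
  updated: d(AI,BF)=57/4, d(AI,H)=13, d(AI,J)=20, d(AI,U)=18, d(AI,V)=31/2
3. join BF+V (d=3) ⇒ BFV; edges |BF|=1/2, |V|=3/2
  updated: d(AI,BFV)=44/3, d(BFV,H)=19, d(BFV,J)=40/3, d(BFV,U)=23
4. join H+U (d=11) ⇒ HU; edges |H|=11/2, |U|=11/2
  updated: d(AI,HU)=31/2, d(BFV,HU)=21, d(HU,J)=51/2
5. join BFV+J (d=40/3) ⇒ BFJV; edges |BFV|=31/6, |J|=20/3
  updated: d(AI,BFJV)=16, d(BFJV,HU)=177/8
6. join AI+HU (d=31/2) ⇒ AHIU; edges |AI|=25/4, |HU|=9/4
  updated: d(AHIU,BFJV)=305/16
7. join AHIU+BFJV (d=305/16) ⇒ ABFHIJUV; edges |AHIU|=57/32, |BFJV|=275/96
final tree: (((A:3/2,I:3/2):25/4,(H:11/2,U:11/2):9/4):57/32,(((B:1,F:1):1/2,V:3/2):31/6,J:20/3):275/96)
total length: 2063/48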